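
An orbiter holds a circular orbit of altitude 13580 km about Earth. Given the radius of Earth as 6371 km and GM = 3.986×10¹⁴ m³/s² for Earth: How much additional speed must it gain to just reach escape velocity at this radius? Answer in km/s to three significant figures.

Δv ≈ 1.85 km/s

r = 6371 + 13580 = 19951 km = 1.9951×10⁷ m.
Circular speed v_c = √(μ/r) = 4470 m/s.
Escape speed v_esc = √(2μ/r) = √2 × v_c = 6321 m/s.
Δv = v_esc − v_c = 1851 m/s = 1.851 km/s.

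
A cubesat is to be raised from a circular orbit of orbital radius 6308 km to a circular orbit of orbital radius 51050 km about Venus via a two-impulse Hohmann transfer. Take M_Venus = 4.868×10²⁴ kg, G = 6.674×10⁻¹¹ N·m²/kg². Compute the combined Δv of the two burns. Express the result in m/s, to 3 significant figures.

Δv_total ≈ 3740 m/s

μ = GM = 6.674×10⁻¹¹ × 4.868×10²⁴ = 3.249×10¹⁴ m³/s².
r₁ = 6308 km = 6.308×10⁶ m.
r₂ = 51050 km = 5.105×10⁷ m.
Transfer ellipse a_t = (r₁ + r₂)/2 = 2.868×10⁷ m.
At r₁: circular v_c1 = √(μ/r₁) = 7177 m/s; transfer-periapsis v_p = √[μ(2/r₁ − 1/a_t)] = 9575 m/s.
Δv₁ = v_p − v_c1 = 2398 m/s.
At r₂: circular v_c2 = √(μ/r₂) = 2523 m/s; transfer-apoapsis v_a = √[μ(2/r₂ − 1/a_t)] = 1183 m/s.
Δv₂ = v_c2 − v_a = 1340 m/s.
Total Δv = Δv₁ + Δv₂ = 3738 m/s.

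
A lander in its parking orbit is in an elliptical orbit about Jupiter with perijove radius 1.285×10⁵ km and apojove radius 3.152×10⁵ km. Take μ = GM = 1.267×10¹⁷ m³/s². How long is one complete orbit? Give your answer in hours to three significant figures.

T ≈ 16.2 hours

Semi-major axis a = (r_p + r_a)/2 = (1.2850×10⁵ + 3.1520×10⁵)/2 = 2.2185×10⁵ km = 2.218×10⁸ m.
By Kepler's third law T = 2π√(a³/μ) = 2π × 9.283×10³ = 5.833×10⁴ s.
= 16.20 hours.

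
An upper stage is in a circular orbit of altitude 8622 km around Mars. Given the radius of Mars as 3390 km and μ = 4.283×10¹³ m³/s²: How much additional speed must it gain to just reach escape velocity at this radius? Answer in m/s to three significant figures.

r = 3390 + 8622 = 12012 km = 1.2012×10⁷ m.
Circular speed v_c = √(μ/r) = 1888 m/s.
Escape speed v_esc = √(2μ/r) = √2 × v_c = 2670 m/s.
Δv = v_esc − v_c = 782.2 m/s.

Δv ≈ 782 m/s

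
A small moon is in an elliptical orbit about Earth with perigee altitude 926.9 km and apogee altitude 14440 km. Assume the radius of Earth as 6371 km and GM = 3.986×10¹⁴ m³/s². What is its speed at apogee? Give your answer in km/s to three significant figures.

r_p = 6371 + 926.9 = 7297.9 km = 7.2979×10⁶ m.
r_a = 6371 + 14440 = 20811 km = 2.0811×10⁷ m.
Semi-major axis a = (r_p + r_a)/2 = 14054 km = 1.405×10⁷ m.
Vis-viva: v² = μ(2/r − 1/a) = 3.986×10¹⁴ × (9.610×10⁻⁸ − 7.115×10⁻⁸) = 9.946×10⁶ m²/s².
v = 3154 m/s = 3.154 km/s.

v ≈ 3.15 km/s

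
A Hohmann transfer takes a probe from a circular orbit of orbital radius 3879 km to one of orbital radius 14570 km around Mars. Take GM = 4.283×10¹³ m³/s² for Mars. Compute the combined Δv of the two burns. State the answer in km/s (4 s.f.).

Δv_total ≈ 1.456 km/s

r₁ = 3879 km = 3.879×10⁶ m.
r₂ = 14570 km = 1.457×10⁷ m.
Transfer ellipse a_t = (r₁ + r₂)/2 = 9.224×10⁶ m.
At r₁: circular v_c1 = √(μ/r₁) = 3323 m/s; transfer-periapsis v_p = √[μ(2/r₁ − 1/a_t)] = 4176 m/s.
Δv₁ = v_p − v_c1 = 853.2 m/s.
At r₂: circular v_c2 = √(μ/r₂) = 1715 m/s; transfer-apoapsis v_a = √[μ(2/r₂ − 1/a_t)] = 1112 m/s.
Δv₂ = v_c2 − v_a = 602.7 m/s.
Total Δv = Δv₁ + Δv₂ = 1456 m/s = 1.456 km/s.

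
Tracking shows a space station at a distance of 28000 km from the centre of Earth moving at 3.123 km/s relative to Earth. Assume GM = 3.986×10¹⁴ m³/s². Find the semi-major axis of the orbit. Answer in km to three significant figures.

a ≈ 21300 km

r = 2.800×10⁷ m.
Specific orbital energy ε = v²/2 − μ/r = (3123)²/2 − 3.986×10¹⁴/2.800×10⁷ = -9.359×10⁶ J/kg.
Since ε = −μ/(2a), a = −μ/(2ε) = 2.129×10⁷ m = 21295 km.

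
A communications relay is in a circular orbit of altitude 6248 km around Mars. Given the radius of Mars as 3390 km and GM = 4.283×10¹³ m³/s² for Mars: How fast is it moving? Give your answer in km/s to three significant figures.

r = 3390 + 6248 = 9638.0 km = 9.6380×10⁶ m.
For a circular orbit v = √(μ/r) = √(4.283×10¹³ / 9.638×10⁶) = √(4.444×10⁶) = 2108 m/s.
That is 2.108 km/s.

v ≈ 2.11 km/s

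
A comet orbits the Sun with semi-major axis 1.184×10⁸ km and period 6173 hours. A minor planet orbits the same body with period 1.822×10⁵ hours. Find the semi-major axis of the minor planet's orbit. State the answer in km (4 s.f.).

Kepler's third law: a³ ∝ T², so a₂ = a₁ (T₂/T₁)^(2/3).
T₂/T₁ = 29.52, (T₂/T₁)^(2/3) = 9.551.
a₂ = 1.184×10⁸ × 9.551 = 1.131×10⁹ km.

a₂ ≈ 1.131×10⁹ km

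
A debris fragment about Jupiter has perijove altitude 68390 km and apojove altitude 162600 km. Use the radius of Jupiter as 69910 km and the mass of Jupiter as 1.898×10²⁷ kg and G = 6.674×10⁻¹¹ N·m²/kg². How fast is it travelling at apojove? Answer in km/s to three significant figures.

v ≈ 20.2 km/s

μ = GM = 6.674×10⁻¹¹ × 1.898×10²⁷ = 1.267×10¹⁷ m³/s².
r_p = 69910 + 68390 = 138300 km = 1.3830×10⁸ m.
r_a = 69910 + 162600 = 232510 km = 2.3251×10⁸ m.
Semi-major axis a = (r_p + r_a)/2 = 1.8540×10⁵ km = 1.854×10⁸ m.
Vis-viva: v² = μ(2/r − 1/a) = 1.267×10¹⁷ × (8.602×10⁻⁹ − 5.394×10⁻⁹) = 4.064×10⁸ m²/s².
v = 20160 m/s = 20.16 km/s.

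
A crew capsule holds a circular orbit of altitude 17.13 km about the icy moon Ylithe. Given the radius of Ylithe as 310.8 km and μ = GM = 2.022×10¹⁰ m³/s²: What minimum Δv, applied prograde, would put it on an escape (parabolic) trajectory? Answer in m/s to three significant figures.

Δv ≈ 103 m/s

r = 310.8 + 17.13 = 327.93 km = 3.2793×10⁵ m.
Circular speed v_c = √(μ/r) = 248.3 m/s.
Escape speed v_esc = √(2μ/r) = √2 × v_c = 351.2 m/s.
Δv = v_esc − v_c = 102.9 m/s.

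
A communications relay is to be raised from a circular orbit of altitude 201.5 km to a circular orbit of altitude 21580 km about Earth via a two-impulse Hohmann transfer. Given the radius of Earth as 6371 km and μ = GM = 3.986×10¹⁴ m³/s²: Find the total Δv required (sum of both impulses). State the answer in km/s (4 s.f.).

r₁ = 6371 + 201.5 = 6572.5 km = 6.5725×10⁶ m.
r₂ = 6371 + 21580 = 27951 km = 2.7951×10⁷ m.
Transfer ellipse a_t = (r₁ + r₂)/2 = 1.726×10⁷ m.
At r₁: circular v_c1 = √(μ/r₁) = 7788 m/s; transfer-perigee v_p = √[μ(2/r₁ − 1/a_t)] = 9910 m/s.
Δv₁ = v_p − v_c1 = 2122 m/s.
At r₂: circular v_c2 = √(μ/r₂) = 3776 m/s; transfer-apogee v_a = √[μ(2/r₂ − 1/a_t)] = 2330 m/s.
Δv₂ = v_c2 − v_a = 1446 m/s.
Total Δv = Δv₁ + Δv₂ = 3568 m/s = 3.568 km/s.

Δv_total ≈ 3.568 km/s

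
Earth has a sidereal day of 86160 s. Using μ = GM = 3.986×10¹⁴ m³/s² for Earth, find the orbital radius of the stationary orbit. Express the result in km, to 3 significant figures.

A synchronous orbit has period T, so by Kepler's third law a = (μT²/4π²)^(1/3).
μT²/4π² = 3.986×10¹⁴ × (8.616×10⁴)² / 39.48 = 7.495×10²² m³.
a = 4.216×10⁷ m = 42163 km.

r_sync ≈ 42200 km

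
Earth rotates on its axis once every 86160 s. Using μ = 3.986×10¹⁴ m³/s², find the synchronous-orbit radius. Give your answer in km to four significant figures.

A synchronous orbit has period T, so by Kepler's third law a = (μT²/4π²)^(1/3).
μT²/4π² = 3.986×10¹⁴ × (8.616×10⁴)² / 39.48 = 7.495×10²² m³.
a = 4.216×10⁷ m = 42163 km.

r_sync ≈ 42160 km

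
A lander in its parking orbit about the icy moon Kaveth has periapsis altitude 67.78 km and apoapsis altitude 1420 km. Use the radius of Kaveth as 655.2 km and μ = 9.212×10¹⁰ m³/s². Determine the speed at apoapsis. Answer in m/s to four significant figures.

v ≈ 151.5 m/s

r_p = 655.2 + 67.78 = 722.98 km = 7.2298×10⁵ m.
r_a = 655.2 + 1420 = 2075.2 km = 2.0752×10⁶ m.
Semi-major axis a = (r_p + r_a)/2 = 1399.1 km = 1.399×10⁶ m.
Vis-viva: v² = μ(2/r − 1/a) = 9.212×10¹⁰ × (9.638×10⁻⁷ − 7.148×10⁻⁷) = 2.294×10⁴ m²/s².
v = 151.5 m/s.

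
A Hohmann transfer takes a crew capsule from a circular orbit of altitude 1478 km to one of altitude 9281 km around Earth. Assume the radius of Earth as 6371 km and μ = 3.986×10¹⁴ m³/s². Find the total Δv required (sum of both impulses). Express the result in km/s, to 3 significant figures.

r₁ = 6371 + 1478 = 7849.0 km = 7.8490×10⁶ m.
r₂ = 6371 + 9281 = 15652 km = 1.5652×10⁷ m.
Transfer ellipse a_t = (r₁ + r₂)/2 = 1.175×10⁷ m.
At r₁: circular v_c1 = √(μ/r₁) = 7126 m/s; transfer-perigee v_p = √[μ(2/r₁ − 1/a_t)] = 8225 m/s.
Δv₁ = v_p − v_c1 = 1098 m/s.
At r₂: circular v_c2 = √(μ/r₂) = 5046 m/s; transfer-apogee v_a = √[μ(2/r₂ − 1/a_t)] = 4124 m/s.
Δv₂ = v_c2 − v_a = 922.0 m/s.
Total Δv = Δv₁ + Δv₂ = 2020 m/s = 2.020 km/s.

Δv_total ≈ 2.02 km/s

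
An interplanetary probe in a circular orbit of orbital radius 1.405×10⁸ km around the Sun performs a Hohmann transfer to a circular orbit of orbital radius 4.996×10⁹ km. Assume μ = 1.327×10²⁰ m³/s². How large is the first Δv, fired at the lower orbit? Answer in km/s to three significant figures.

Δv ≈ 12.1 km/s

r₁ = 1.405×10⁸ km = 1.405×10¹¹ m.
r₂ = 4.996×10⁹ km = 4.996×10¹² m.
Transfer ellipse a_t = (r₁ + r₂)/2 = 2.568×10¹² m.
At r₁: circular v_c1 = √(μ/r₁) = 30730 m/s; transfer-perihelion v_p = √[μ(2/r₁ − 1/a_t)] = 42860 m/s.
Δv₁ = v_p − v_c1 = 12130 m/s.
= 12.13 km/s.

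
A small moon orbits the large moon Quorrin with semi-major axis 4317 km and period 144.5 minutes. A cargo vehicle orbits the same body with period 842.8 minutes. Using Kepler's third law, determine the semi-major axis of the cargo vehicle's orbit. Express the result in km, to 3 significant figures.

a₂ ≈ 14000 km

Kepler's third law: a³ ∝ T², so a₂ = a₁ (T₂/T₁)^(2/3).
T₂/T₁ = 5.833, (T₂/T₁)^(2/3) = 3.240.
a₂ = 4317 × 3.240 = 13990 km.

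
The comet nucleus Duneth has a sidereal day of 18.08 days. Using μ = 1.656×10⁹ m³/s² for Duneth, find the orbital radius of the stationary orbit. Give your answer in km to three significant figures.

r_sync ≈ 4680 km

T = 18.08 days = 1.562×10⁶ s.
A synchronous orbit has period T, so by Kepler's third law a = (μT²/4π²)^(1/3).
μT²/4π² = 1.656×10⁹ × (1.562×10⁶)² / 39.48 = 1.024×10²⁰ m³.
a = 4.678×10⁶ m = 4677.8 km.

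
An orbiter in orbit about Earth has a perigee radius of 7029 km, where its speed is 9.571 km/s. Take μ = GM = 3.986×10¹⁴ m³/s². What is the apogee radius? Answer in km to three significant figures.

r_p = 7.029×10⁶ m.
Specific energy ε = v²/2 − μ/r = -1.091×10⁷ J/kg, so a = −μ/(2ε) = 1.827×10⁷ m.
The apsides satisfy r_p + r_a = 2a, so the apogee radius is 2a − r_p = 2.952×10⁷ m = 29520 km.

apogee radius ≈ 29500 km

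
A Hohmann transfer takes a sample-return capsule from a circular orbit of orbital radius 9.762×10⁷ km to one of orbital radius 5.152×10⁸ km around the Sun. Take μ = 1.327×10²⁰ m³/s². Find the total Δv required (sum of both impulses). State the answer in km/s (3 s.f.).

Δv_total ≈ 17.9 km/s

r₁ = 9.762×10⁷ km = 9.762×10¹⁰ m.
r₂ = 5.152×10⁸ km = 5.152×10¹¹ m.
Transfer ellipse a_t = (r₁ + r₂)/2 = 3.064×10¹¹ m.
At r₁: circular v_c1 = √(μ/r₁) = 36870 m/s; transfer-perihelion v_p = √[μ(2/r₁ − 1/a_t)] = 47810 m/s.
Δv₁ = v_p − v_c1 = 10940 m/s.
At r₂: circular v_c2 = √(μ/r₂) = 16050 m/s; transfer-aphelion v_a = √[μ(2/r₂ − 1/a_t)] = 9059 m/s.
Δv₂ = v_c2 − v_a = 6990 m/s.
Total Δv = Δv₁ + Δv₂ = 17930 m/s = 17.93 km/s.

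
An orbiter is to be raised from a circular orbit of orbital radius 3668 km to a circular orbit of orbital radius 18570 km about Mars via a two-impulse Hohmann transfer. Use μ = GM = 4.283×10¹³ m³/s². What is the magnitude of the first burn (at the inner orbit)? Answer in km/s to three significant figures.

Δv ≈ 0.999 km/s

r₁ = 3668 km = 3.668×10⁶ m.
r₂ = 18570 km = 1.857×10⁷ m.
Transfer ellipse a_t = (r₁ + r₂)/2 = 1.112×10⁷ m.
At r₁: circular v_c1 = √(μ/r₁) = 3417 m/s; transfer-periapsis v_p = √[μ(2/r₁ − 1/a_t)] = 4416 m/s.
Δv₁ = v_p − v_c1 = 998.9 m/s.
= 0.9989 km/s.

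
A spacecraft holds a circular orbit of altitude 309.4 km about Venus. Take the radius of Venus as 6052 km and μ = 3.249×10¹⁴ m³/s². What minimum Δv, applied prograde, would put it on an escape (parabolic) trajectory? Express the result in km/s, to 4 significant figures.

Δv ≈ 2.960 km/s

r = 6052 + 309.4 = 6361.4 km = 6.3614×10⁶ m.
Circular speed v_c = √(μ/r) = 7147 m/s.
Escape speed v_esc = √(2μ/r) = √2 × v_c = 10110 m/s.
Δv = v_esc − v_c = 2960 m/s = 2.960 km/s.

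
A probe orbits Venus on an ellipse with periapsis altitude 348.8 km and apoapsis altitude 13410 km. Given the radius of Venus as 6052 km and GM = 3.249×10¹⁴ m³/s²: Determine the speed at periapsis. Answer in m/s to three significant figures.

r_p = 6052 + 348.8 = 6400.8 km = 6.4008×10⁶ m.
r_a = 6052 + 13410 = 19462 km = 1.9462×10⁷ m.
Semi-major axis a = (r_p + r_a)/2 = 12931 km = 1.293×10⁷ m.
Vis-viva: v² = μ(2/r − 1/a) = 3.249×10¹⁴ × (3.125×10⁻⁷ − 7.733×10⁻⁸) = 7.639×10⁷ m²/s².
v = 8740 m/s.

v ≈ 8740 m/s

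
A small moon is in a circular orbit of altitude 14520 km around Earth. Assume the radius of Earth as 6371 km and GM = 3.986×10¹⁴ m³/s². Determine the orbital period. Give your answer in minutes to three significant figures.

r = 6371 + 14520 = 20891 km = 2.0891×10⁷ m.
Kepler's third law: T = 2π√(r³/μ) = 2π√((2.089×10⁷)³ / 3.986×10¹⁴).
r³/μ = 2.287×10⁷ s², so T = 2π × 4.783×10³ = 3.005×10⁴ s.
Converting: 3.005×10⁴ s ÷ 60.00 = 500.8 minutes.

T ≈ 501 minutes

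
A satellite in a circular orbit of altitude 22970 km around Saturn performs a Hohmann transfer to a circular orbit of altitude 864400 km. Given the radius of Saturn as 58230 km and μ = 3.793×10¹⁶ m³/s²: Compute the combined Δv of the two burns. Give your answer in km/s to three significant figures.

r₁ = 58230 + 22970 = 81200 km = 8.1200×10⁷ m.
r₂ = 58230 + 864400 = 922630 km = 9.2263×10⁸ m.
Transfer ellipse a_t = (r₁ + r₂)/2 = 5.019×10⁸ m.
At r₁: circular v_c1 = √(μ/r₁) = 21610 m/s; transfer-perikrone v_p = √[μ(2/r₁ − 1/a_t)] = 29300 m/s.
Δv₁ = v_p − v_c1 = 7690 m/s.
At r₂: circular v_c2 = √(μ/r₂) = 6412 m/s; transfer-apokrone v_a = √[μ(2/r₂ − 1/a_t)] = 2579 m/s.
Δv₂ = v_c2 − v_a = 3833 m/s.
Total Δv = Δv₁ + Δv₂ = 11520 m/s = 11.52 km/s.

Δv_total ≈ 11.5 km/s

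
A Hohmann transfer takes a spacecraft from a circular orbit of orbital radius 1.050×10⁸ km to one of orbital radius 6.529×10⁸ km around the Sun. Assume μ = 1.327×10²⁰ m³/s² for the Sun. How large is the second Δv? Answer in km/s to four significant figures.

Δv ≈ 6.752 km/s

r₁ = 1.050×10⁸ km = 1.050×10¹¹ m.
r₂ = 6.529×10⁸ km = 6.529×10¹¹ m.
Transfer ellipse a_t = (r₁ + r₂)/2 = 3.790×10¹¹ m.
At r₁: circular v_c1 = √(μ/r₁) = 35550 m/s; transfer-perihelion v_p = √[μ(2/r₁ − 1/a_t)] = 46660 m/s.
At r₂: circular v_c2 = √(μ/r₂) = 14260 m/s; transfer-aphelion v_a = √[μ(2/r₂ − 1/a_t)] = 7504 m/s.
Δv₂ = v_c2 − v_a = 6752 m/s.
= 6.752 km/s.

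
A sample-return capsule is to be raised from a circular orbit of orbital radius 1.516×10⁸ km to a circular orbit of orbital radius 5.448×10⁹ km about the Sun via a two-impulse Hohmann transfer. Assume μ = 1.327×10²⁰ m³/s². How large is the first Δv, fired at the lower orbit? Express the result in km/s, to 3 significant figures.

r₁ = 1.516×10⁸ km = 1.516×10¹¹ m.
r₂ = 5.448×10⁹ km = 5.448×10¹² m.
Transfer ellipse a_t = (r₁ + r₂)/2 = 2.800×10¹² m.
At r₁: circular v_c1 = √(μ/r₁) = 29590 m/s; transfer-perihelion v_p = √[μ(2/r₁ − 1/a_t)] = 41270 m/s.
Δv₁ = v_p − v_c1 = 11680 m/s.
= 11.68 km/s.

Δv ≈ 11.7 km/s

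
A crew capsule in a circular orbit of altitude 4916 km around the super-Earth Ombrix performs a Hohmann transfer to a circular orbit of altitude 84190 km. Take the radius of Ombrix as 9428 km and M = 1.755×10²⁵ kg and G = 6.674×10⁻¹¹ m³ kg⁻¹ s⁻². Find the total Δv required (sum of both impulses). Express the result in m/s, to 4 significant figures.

Δv_total ≈ 4578 m/s

μ = GM = 6.674×10⁻¹¹ × 1.755×10²⁵ = 1.171×10¹⁵ m³/s².
r₁ = 9428 + 4916 = 14344 km = 1.4344×10⁷ m.
r₂ = 9428 + 84190 = 93618 km = 9.3618×10⁷ m.
Transfer ellipse a_t = (r₁ + r₂)/2 = 5.398×10⁷ m.
At r₁: circular v_c1 = √(μ/r₁) = 9036 m/s; transfer-periapsis v_p = √[μ(2/r₁ − 1/a_t)] = 11900 m/s.
Δv₁ = v_p − v_c1 = 2864 m/s.
At r₂: circular v_c2 = √(μ/r₂) = 3537 m/s; transfer-apoapsis v_a = √[μ(2/r₂ − 1/a_t)] = 1823 m/s.
Δv₂ = v_c2 − v_a = 1714 m/s.
Total Δv = Δv₁ + Δv₂ = 4578 m/s.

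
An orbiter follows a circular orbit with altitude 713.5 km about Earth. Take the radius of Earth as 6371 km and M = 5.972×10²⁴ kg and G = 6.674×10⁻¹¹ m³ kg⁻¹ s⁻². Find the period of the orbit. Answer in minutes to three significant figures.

T ≈ 98.9 minutes

μ = GM = 6.674×10⁻¹¹ × 5.972×10²⁴ = 3.986×10¹⁴ m³/s².
r = 6371 + 713.5 = 7084.5 km = 7.0845×10⁶ m.
Kepler's third law: T = 2π√(r³/μ) = 2π√((7.084×10⁶)³ / 3.986×10¹⁴).
r³/μ = 8.921×10⁵ s², so T = 2π × 9.445×10² = 5.935×10³ s.
Converting: 5.935×10³ s ÷ 60.00 = 98.91 minutes.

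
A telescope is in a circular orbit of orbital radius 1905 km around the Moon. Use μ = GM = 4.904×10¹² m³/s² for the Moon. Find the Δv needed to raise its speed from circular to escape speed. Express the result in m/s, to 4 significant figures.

r = 1905 km = 1.905×10⁶ m.
Circular speed v_c = √(μ/r) = 1604 m/s.
Escape speed v_esc = √(2μ/r) = √2 × v_c = 2269 m/s.
Δv = v_esc − v_c = 664.6 m/s.

Δv ≈ 664.6 m/s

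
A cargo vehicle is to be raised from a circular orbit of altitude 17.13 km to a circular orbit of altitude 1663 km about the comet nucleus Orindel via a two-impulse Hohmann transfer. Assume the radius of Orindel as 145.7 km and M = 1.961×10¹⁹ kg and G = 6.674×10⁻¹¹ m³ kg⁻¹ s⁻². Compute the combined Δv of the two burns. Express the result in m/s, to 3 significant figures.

μ = GM = 6.674×10⁻¹¹ × 1.961×10¹⁹ = 1.309×10⁹ m³/s².
r₁ = 145.7 + 17.13 = 162.83 km = 1.6283×10⁵ m.
r₂ = 145.7 + 1663 = 1808.7 km = 1.8087×10⁶ m.
Transfer ellipse a_t = (r₁ + r₂)/2 = 9.858×10⁵ m.
At r₁: circular v_c1 = √(μ/r₁) = 89.65 m/s; transfer-periapsis v_p = √[μ(2/r₁ − 1/a_t)] = 121.4 m/s.
Δv₁ = v_p − v_c1 = 31.79 m/s.
At r₂: circular v_c2 = √(μ/r₂) = 26.90 m/s; transfer-apoapsis v_a = √[μ(2/r₂ − 1/a_t)] = 10.93 m/s.
Δv₂ = v_c2 − v_a = 15.97 m/s.
Total Δv = Δv₁ + Δv₂ = 47.75 m/s.

Δv_total ≈ 47.8 m/s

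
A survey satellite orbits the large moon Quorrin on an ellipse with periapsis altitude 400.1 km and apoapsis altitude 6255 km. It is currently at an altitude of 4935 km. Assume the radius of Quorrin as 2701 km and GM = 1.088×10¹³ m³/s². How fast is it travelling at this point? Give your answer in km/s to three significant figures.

r_p = 2701 + 400.1 = 3101.1 km = 3.1011×10⁶ m.
r_a = 2701 + 6255 = 8956.0 km = 8.9560×10⁶ m.
r = 2701 + 4935 = 7636.0 km = 7.636×10⁶ m.
Semi-major axis a = (r_p + r_a)/2 = 6028.6 km = 6.029×10⁶ m.
Vis-viva: v² = μ(2/r − 1/a) = 1.088×10¹³ × (2.619×10⁻⁷ − 1.659×10⁻⁷) = 1.045×10⁶ m²/s².
v = 1022 m/s = 1.022 km/s.

v ≈ 1.02 km/s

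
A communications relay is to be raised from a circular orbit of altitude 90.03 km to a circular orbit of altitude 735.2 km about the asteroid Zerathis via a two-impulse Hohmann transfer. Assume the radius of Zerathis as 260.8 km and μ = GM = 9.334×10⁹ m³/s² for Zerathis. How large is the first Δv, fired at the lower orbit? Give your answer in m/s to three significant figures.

Δv ≈ 35.3 m/s

r₁ = 260.8 + 90.03 = 350.83 km = 3.5083×10⁵ m.
r₂ = 260.8 + 735.2 = 996.00 km = 9.9600×10⁵ m.
Transfer ellipse a_t = (r₁ + r₂)/2 = 6.734×10⁵ m.
At r₁: circular v_c1 = √(μ/r₁) = 163.1 m/s; transfer-periapsis v_p = √[μ(2/r₁ − 1/a_t)] = 198.4 m/s.
Δv₁ = v_p − v_c1 = 35.26 m/s.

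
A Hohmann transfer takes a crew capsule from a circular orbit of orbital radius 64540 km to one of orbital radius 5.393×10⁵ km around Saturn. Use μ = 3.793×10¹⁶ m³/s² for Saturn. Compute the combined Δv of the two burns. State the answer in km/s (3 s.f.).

r₁ = 64540 km = 6.454×10⁷ m.
r₂ = 5.393×10⁵ km = 5.393×10⁸ m.
Transfer ellipse a_t = (r₁ + r₂)/2 = 3.019×10⁸ m.
At r₁: circular v_c1 = √(μ/r₁) = 24240 m/s; transfer-perikrone v_p = √[μ(2/r₁ − 1/a_t)] = 32400 m/s.
Δv₁ = v_p − v_c1 = 8158 m/s.
At r₂: circular v_c2 = √(μ/r₂) = 8386 m/s; transfer-apokrone v_a = √[μ(2/r₂ − 1/a_t)] = 3877 m/s.
Δv₂ = v_c2 − v_a = 4509 m/s.
Total Δv = Δv₁ + Δv₂ = 12670 m/s = 12.67 km/s.

Δv_total ≈ 12.7 km/s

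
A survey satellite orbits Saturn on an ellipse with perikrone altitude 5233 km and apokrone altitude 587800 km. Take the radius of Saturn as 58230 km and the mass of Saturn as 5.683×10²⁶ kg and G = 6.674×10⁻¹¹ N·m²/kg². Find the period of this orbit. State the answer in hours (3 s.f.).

T ≈ 59.9 hours

μ = GM = 6.674×10⁻¹¹ × 5.683×10²⁶ = 3.793×10¹⁶ m³/s².
r_p = 58230 + 5233 = 63463 km = 6.3463×10⁷ m.
r_a = 58230 + 587800 = 646030 km = 6.4603×10⁸ m.
Semi-major axis a = (r_p + r_a)/2 = (63463 + 6.4603×10⁵)/2 = 3.5475×10⁵ km = 3.547×10⁸ m.
By Kepler's third law T = 2π√(a³/μ) = 2π × 3.431×10⁴ = 2.156×10⁵ s.
= 59.88 hours.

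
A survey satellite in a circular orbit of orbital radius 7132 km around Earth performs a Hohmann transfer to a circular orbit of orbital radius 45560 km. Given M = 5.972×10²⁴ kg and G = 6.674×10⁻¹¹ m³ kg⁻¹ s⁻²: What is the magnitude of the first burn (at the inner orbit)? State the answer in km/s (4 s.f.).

μ = GM = 6.674×10⁻¹¹ × 5.972×10²⁴ = 3.986×10¹⁴ m³/s².
r₁ = 7132 km = 7.132×10⁶ m.
r₂ = 45560 km = 4.556×10⁷ m.
Transfer ellipse a_t = (r₁ + r₂)/2 = 2.635×10⁷ m.
At r₁: circular v_c1 = √(μ/r₁) = 7476 m/s; transfer-perigee v_p = √[μ(2/r₁ − 1/a_t)] = 9831 m/s.
Δv₁ = v_p − v_c1 = 2355 m/s.
= 2.355 km/s.

Δv ≈ 2.355 km/s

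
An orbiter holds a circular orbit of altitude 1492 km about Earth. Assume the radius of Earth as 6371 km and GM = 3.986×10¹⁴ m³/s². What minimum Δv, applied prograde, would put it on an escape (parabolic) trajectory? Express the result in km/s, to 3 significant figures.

Δv ≈ 2.95 km/s

r = 6371 + 1492 = 7863.0 km = 7.8630×10⁶ m.
Circular speed v_c = √(μ/r) = 7120 m/s.
Escape speed v_esc = √(2μ/r) = √2 × v_c = 10070 m/s.
Δv = v_esc − v_c = 2949 m/s = 2.949 km/s.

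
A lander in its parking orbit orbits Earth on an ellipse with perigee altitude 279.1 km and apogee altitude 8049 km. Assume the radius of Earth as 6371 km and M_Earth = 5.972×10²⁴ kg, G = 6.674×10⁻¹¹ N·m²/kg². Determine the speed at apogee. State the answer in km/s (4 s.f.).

μ = GM = 6.674×10⁻¹¹ × 5.972×10²⁴ = 3.986×10¹⁴ m³/s².
r_p = 6371 + 279.1 = 6650.1 km = 6.6501×10⁶ m.
r_a = 6371 + 8049 = 14420 km = 1.4420×10⁷ m.
Semi-major axis a = (r_p + r_a)/2 = 10535 km = 1.054×10⁷ m.
Vis-viva: v² = μ(2/r − 1/a) = 3.986×10¹⁴ × (1.387×10⁻⁷ − 9.492×10⁻⁸) = 1.745×10⁷ m²/s².
v = 4177 m/s = 4.177 km/s.

v ≈ 4.177 km/s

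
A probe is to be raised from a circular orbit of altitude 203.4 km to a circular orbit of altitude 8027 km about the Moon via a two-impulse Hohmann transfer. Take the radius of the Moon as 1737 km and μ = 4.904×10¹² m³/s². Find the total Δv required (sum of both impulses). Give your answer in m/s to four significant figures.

r₁ = 1737 + 203.4 = 1940.4 km = 1.9404×10⁶ m.
r₂ = 1737 + 8027 = 9764.0 km = 9.7640×10⁶ m.
Transfer ellipse a_t = (r₁ + r₂)/2 = 5.852×10⁶ m.
At r₁: circular v_c1 = √(μ/r₁) = 1590 m/s; transfer-perilune v_p = √[μ(2/r₁ − 1/a_t)] = 2053 m/s.
Δv₁ = v_p − v_c1 = 463.7 m/s.
At r₂: circular v_c2 = √(μ/r₂) = 708.7 m/s; transfer-apolune v_a = √[μ(2/r₂ − 1/a_t)] = 408.1 m/s.
Δv₂ = v_c2 − v_a = 300.6 m/s.
Total Δv = Δv₁ + Δv₂ = 764.3 m/s.

Δv_total ≈ 764.3 m/s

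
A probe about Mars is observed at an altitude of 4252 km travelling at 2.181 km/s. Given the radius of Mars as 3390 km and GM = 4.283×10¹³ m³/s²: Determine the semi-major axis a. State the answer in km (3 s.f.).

r = 3390 + 4252 = 7642.0 km = 7.642×10⁶ m.
Specific orbital energy ε = v²/2 − μ/r = (2181)²/2 − 4.283×10¹³/7.642×10⁶ = -3.226×10⁶ J/kg.
Since ε = −μ/(2a), a = −μ/(2ε) = 6.638×10⁶ m = 6637.9 km.

a ≈ 6640 km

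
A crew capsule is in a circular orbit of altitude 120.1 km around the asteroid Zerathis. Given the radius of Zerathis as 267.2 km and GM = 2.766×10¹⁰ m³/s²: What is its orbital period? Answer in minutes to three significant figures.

T ≈ 152 minutes

r = 267.2 + 120.1 = 387.30 km = 3.8730×10⁵ m.
Kepler's third law: T = 2π√(r³/μ) = 2π√((3.873×10⁵)³ / 2.766×10¹⁰).
r³/μ = 2.100×10⁶ s², so T = 2π × 1.449×10³ = 9.106×10³ s.
Converting: 9.106×10³ s ÷ 60.00 = 151.8 minutes.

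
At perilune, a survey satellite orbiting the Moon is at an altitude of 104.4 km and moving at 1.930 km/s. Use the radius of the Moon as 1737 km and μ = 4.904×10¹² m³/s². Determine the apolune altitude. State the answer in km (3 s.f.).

apolune altitude ≈ 2550 km

r_p = 1737 + 104.4 = 1841.4 km = 1.841×10⁶ m.
Specific energy ε = v²/2 − μ/r = -8.007×10⁵ J/kg, so a = −μ/(2ε) = 3.062×10⁶ m.
The apsides satisfy r_p + r_a = 2a, so the apolune radius is 2a − r_p = 4.283×10⁶ m = 4282.9 km.
Apolune altitude = 4282.9 − 1737 = 2545.9 km.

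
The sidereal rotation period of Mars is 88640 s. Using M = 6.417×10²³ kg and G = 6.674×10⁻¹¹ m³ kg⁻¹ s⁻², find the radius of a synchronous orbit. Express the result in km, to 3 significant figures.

r_sync ≈ 20400 km

μ = GM = 6.674×10⁻¹¹ × 6.417×10²³ = 4.283×10¹³ m³/s².
A synchronous orbit has period T, so by Kepler's third law a = (μT²/4π²)^(1/3).
μT²/4π² = 4.283×10¹³ × (8.864×10⁴)² / 39.48 = 8.524×10²¹ m³.
a = 2.043×10⁷ m = 20427 km.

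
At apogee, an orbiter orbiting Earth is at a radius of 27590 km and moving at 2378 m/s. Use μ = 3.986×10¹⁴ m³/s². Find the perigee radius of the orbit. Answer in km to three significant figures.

r_a = 2.759×10⁷ m.
Specific energy ε = v²/2 − μ/r = -1.162×10⁷ J/kg, so a = −μ/(2ε) = 1.715×10⁷ m.
The apsides satisfy r_p + r_a = 2a, so the perigee radius is 2a − r_a = 6.713×10⁶ m = 6713.5 km.

perigee radius ≈ 6710 km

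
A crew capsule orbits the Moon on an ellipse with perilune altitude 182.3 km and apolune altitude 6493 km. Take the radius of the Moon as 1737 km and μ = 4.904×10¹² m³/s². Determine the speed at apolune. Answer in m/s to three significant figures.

v ≈ 475 m/s

r_p = 1737 + 182.3 = 1919.3 km = 1.9193×10⁶ m.
r_a = 1737 + 6493 = 8230.0 km = 8.2300×10⁶ m.
Semi-major axis a = (r_p + r_a)/2 = 5074.6 km = 5.075×10⁶ m.
Vis-viva: v² = μ(2/r − 1/a) = 4.904×10¹² × (2.430×10⁻⁷ − 1.971×10⁻⁷) = 2.254×10⁵ m²/s².
v = 474.7 m/s.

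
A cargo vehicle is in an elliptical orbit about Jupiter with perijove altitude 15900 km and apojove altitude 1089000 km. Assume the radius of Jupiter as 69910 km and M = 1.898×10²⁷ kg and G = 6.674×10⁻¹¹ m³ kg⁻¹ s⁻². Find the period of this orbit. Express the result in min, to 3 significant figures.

μ = GM = 6.674×10⁻¹¹ × 1.898×10²⁷ = 1.267×10¹⁷ m³/s².
r_p = 69910 + 15900 = 85810 km = 8.5810×10⁷ m.
r_a = 69910 + 1089000 = 1158900 km = 1.1589×10⁹ m.
Semi-major axis a = (r_p + r_a)/2 = (85810 + 1.1589×10⁶)/2 = 6.2236×10⁵ km = 6.224×10⁸ m.
By Kepler's third law T = 2π√(a³/μ) = 2π × 4.362×10⁴ = 2.741×10⁵ s.
= 4568 min.

T ≈ 4570 min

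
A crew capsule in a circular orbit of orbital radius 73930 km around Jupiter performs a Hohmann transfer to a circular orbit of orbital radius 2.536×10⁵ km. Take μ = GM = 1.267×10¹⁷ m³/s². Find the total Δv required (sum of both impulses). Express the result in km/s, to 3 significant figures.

Δv_total ≈ 17.5 km/s

r₁ = 73930 km = 7.393×10⁷ m.
r₂ = 2.536×10⁵ km = 2.536×10⁸ m.
Transfer ellipse a_t = (r₁ + r₂)/2 = 1.638×10⁸ m.
At r₁: circular v_c1 = √(μ/r₁) = 41400 m/s; transfer-perijove v_p = √[μ(2/r₁ − 1/a_t)] = 51520 m/s.
Δv₁ = v_p − v_c1 = 10120 m/s.
At r₂: circular v_c2 = √(μ/r₂) = 22350 m/s; transfer-apojove v_a = √[μ(2/r₂ − 1/a_t)] = 15020 m/s.
Δv₂ = v_c2 − v_a = 7334 m/s.
Total Δv = Δv₁ + Δv₂ = 17450 m/s = 17.45 km/s.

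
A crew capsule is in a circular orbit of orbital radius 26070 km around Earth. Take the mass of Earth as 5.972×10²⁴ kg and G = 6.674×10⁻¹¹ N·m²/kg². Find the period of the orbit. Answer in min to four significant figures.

T ≈ 698.2 min

μ = GM = 6.674×10⁻¹¹ × 5.972×10²⁴ = 3.986×10¹⁴ m³/s².
r = 26070 km = 2.607×10⁷ m.
Kepler's third law: T = 2π√(r³/μ) = 2π√((2.607×10⁷)³ / 3.986×10¹⁴).
r³/μ = 4.445×10⁷ s², so T = 2π × 6.667×10³ = 4.189×10⁴ s.
Converting: 4.189×10⁴ s ÷ 60.00 = 698.2 min.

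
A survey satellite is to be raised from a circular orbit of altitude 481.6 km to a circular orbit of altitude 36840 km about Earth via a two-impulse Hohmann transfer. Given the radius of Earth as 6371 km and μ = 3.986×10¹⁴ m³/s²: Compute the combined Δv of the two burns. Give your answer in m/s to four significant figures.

Δv_total ≈ 3842 m/s

r₁ = 6371 + 481.6 = 6852.6 km = 6.8526×10⁶ m.
r₂ = 6371 + 36840 = 43211 km = 4.3211×10⁷ m.
Transfer ellipse a_t = (r₁ + r₂)/2 = 2.503×10⁷ m.
At r₁: circular v_c1 = √(μ/r₁) = 7627 m/s; transfer-perigee v_p = √[μ(2/r₁ − 1/a_t)] = 10020 m/s.
Δv₁ = v_p − v_c1 = 2394 m/s.
At r₂: circular v_c2 = √(μ/r₂) = 3037 m/s; transfer-apogee v_a = √[μ(2/r₂ − 1/a_t)] = 1589 m/s.
Δv₂ = v_c2 − v_a = 1448 m/s.
Total Δv = Δv₁ + Δv₂ = 3842 m/s.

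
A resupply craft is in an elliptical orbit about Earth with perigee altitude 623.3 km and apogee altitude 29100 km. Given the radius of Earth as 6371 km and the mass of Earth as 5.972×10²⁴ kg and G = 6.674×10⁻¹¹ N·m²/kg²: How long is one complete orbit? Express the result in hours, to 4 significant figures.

T ≈ 8.553 hours

μ = GM = 6.674×10⁻¹¹ × 5.972×10²⁴ = 3.986×10¹⁴ m³/s².
r_p = 6371 + 623.3 = 6994.3 km = 6.9943×10⁶ m.
r_a = 6371 + 29100 = 35471 km = 3.5471×10⁷ m.
Semi-major axis a = (r_p + r_a)/2 = (6994.3 + 35471)/2 = 21233 km = 2.123×10⁷ m.
By Kepler's third law T = 2π√(a³/μ) = 2π × 4.901×10³ = 3.079×10⁴ s.
= 8.553 hours.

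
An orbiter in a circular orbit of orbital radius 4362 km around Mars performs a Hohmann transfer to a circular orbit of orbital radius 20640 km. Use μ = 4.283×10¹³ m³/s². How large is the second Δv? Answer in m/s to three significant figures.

Δv ≈ 590 m/s

r₁ = 4362 km = 4.362×10⁶ m.
r₂ = 20640 km = 2.064×10⁷ m.
Transfer ellipse a_t = (r₁ + r₂)/2 = 1.250×10⁷ m.
At r₁: circular v_c1 = √(μ/r₁) = 3134 m/s; transfer-periapsis v_p = √[μ(2/r₁ − 1/a_t)] = 4026 m/s.
At r₂: circular v_c2 = √(μ/r₂) = 1441 m/s; transfer-apoapsis v_a = √[μ(2/r₂ − 1/a_t)] = 850.9 m/s.
Δv₂ = v_c2 − v_a = 589.6 m/s.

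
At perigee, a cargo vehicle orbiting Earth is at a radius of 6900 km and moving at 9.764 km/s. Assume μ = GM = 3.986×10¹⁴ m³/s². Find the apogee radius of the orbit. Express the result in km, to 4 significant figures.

r_p = 6.900×10⁶ m.
Specific energy ε = v²/2 − μ/r = -1.010×10⁷ J/kg, so a = −μ/(2ε) = 1.973×10⁷ m.
The apsides satisfy r_p + r_a = 2a, so the apogee radius is 2a − r_p = 3.256×10⁷ m = 32564 km.

apogee radius ≈ 32560 km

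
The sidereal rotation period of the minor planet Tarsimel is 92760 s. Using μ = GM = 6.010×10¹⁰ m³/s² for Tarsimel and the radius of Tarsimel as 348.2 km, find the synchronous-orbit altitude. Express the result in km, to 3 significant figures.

A synchronous orbit has period T, so by Kepler's third law a = (μT²/4π²)^(1/3).
μT²/4π² = 6.010×10¹⁰ × (9.276×10⁴)² / 39.48 = 1.310×10¹⁹ m³.
a = 2.357×10⁶ m = 2357.3 km.
Altitude h = a − R = 2357.3 − 348.2 = 2009.1 km.

h_sync ≈ 2010 km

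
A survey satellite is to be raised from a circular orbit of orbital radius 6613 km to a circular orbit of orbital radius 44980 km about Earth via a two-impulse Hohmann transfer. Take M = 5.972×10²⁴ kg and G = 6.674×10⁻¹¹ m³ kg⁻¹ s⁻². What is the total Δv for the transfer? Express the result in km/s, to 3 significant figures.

Δv_total ≈ 3.96 km/s

μ = GM = 6.674×10⁻¹¹ × 5.972×10²⁴ = 3.986×10¹⁴ m³/s².
r₁ = 6613 km = 6.613×10⁶ m.
r₂ = 44980 km = 4.498×10⁷ m.
Transfer ellipse a_t = (r₁ + r₂)/2 = 2.580×10⁷ m.
At r₁: circular v_c1 = √(μ/r₁) = 7763 m/s; transfer-perigee v_p = √[μ(2/r₁ − 1/a_t)] = 10250 m/s.
Δv₁ = v_p − v_c1 = 2488 m/s.
At r₂: circular v_c2 = √(μ/r₂) = 2977 m/s; transfer-apogee v_a = √[μ(2/r₂ − 1/a_t)] = 1507 m/s.
Δv₂ = v_c2 − v_a = 1470 m/s.
Total Δv = Δv₁ + Δv₂ = 3958 m/s = 3.958 km/s.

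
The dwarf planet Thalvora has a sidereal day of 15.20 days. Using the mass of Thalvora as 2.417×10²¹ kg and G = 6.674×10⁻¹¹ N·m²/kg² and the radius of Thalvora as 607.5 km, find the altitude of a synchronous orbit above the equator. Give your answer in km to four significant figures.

h_sync ≈ 18560 km

μ = GM = 6.674×10⁻¹¹ × 2.417×10²¹ = 1.613×10¹¹ m³/s².
T = 15.20 days = 1.313×10⁶ s.
A synchronous orbit has period T, so by Kepler's third law a = (μT²/4π²)^(1/3).
μT²/4π² = 1.613×10¹¹ × (1.313×10⁶)² / 39.48 = 7.047×10²¹ m³.
a = 1.917×10⁷ m = 19172 km.
Altitude h = a − R = 19172 − 607.5 = 18565 km.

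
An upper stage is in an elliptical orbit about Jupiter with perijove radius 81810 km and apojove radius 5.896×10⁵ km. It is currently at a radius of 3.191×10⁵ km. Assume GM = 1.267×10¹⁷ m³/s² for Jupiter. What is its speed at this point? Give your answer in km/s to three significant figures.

v ≈ 20.4 km/s

Semi-major axis a = (r_p + r_a)/2 = 3.3570×10⁵ km = 3.357×10⁸ m.
Vis-viva: v² = μ(2/r − 1/a) = 1.267×10¹⁷ × (6.268×10⁻⁹ − 2.979×10⁻⁹) = 4.167×10⁸ m²/s².
v = 20410 m/s = 20.41 km/s.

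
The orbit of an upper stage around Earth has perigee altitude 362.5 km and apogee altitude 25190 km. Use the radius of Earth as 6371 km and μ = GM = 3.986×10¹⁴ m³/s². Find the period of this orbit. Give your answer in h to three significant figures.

T ≈ 7.32 h

r_p = 6371 + 362.5 = 6733.5 km = 6.7335×10⁶ m.
r_a = 6371 + 25190 = 31561 km = 3.1561×10⁷ m.
Semi-major axis a = (r_p + r_a)/2 = (6733.5 + 31561)/2 = 19147 km = 1.915×10⁷ m.
By Kepler's third law T = 2π√(a³/μ) = 2π × 4.197×10³ = 2.637×10⁴ s.
= 7.324 h.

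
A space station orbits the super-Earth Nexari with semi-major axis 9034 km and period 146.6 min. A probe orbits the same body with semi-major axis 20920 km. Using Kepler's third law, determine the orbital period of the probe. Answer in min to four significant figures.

T₂ ≈ 516.6 min

Kepler's third law: T² ∝ a³, so T₂ = T₁ (a₂/a₁)^(3/2).
a₂/a₁ = 2.316, (a₂/a₁)^(3/2) = 3.524.
T₂ = 146.6 × 3.524 = 516.6 min.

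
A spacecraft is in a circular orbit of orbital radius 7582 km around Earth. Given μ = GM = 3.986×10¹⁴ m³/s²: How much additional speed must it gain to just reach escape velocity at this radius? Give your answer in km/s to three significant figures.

r = 7582 km = 7.582×10⁶ m.
Circular speed v_c = √(μ/r) = 7251 m/s.
Escape speed v_esc = √(2μ/r) = √2 × v_c = 10250 m/s.
Δv = v_esc − v_c = 3003 m/s = 3.003 km/s.

Δv ≈ 3.00 km/s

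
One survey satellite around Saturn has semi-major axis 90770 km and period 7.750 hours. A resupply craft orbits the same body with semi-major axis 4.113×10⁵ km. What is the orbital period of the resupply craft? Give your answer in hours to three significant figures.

Kepler's third law: T² ∝ a³, so T₂ = T₁ (a₂/a₁)^(3/2).
a₂/a₁ = 4.531, (a₂/a₁)^(3/2) = 9.645.
T₂ = 7.750 × 9.645 = 74.75 hours.

T₂ ≈ 74.8 hours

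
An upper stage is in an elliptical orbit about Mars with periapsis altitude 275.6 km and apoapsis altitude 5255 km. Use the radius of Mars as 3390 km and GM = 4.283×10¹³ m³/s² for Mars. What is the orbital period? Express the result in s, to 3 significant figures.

r_p = 3390 + 275.6 = 3665.6 km = 3.6656×10⁶ m.
r_a = 3390 + 5255 = 8645.0 km = 8.6450×10⁶ m.
Semi-major axis a = (r_p + r_a)/2 = (3665.6 + 8645.0)/2 = 6155.3 km = 6.155×10⁶ m.
By Kepler's third law T = 2π√(a³/μ) = 2π × 2.333×10³ = 1.466×10⁴ s.

T ≈ 14700 s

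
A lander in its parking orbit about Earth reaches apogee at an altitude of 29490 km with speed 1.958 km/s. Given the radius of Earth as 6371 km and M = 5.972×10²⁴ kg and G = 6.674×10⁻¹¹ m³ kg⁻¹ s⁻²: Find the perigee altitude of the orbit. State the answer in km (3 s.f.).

μ = GM = 6.674×10⁻¹¹ × 5.972×10²⁴ = 3.986×10¹⁴ m³/s².
r_a = 6371 + 29490 = 35861 km = 3.586×10⁷ m.
Specific energy ε = v²/2 − μ/r = -9.197×10⁶ J/kg, so a = −μ/(2ε) = 2.167×10⁷ m.
The apsides satisfy r_p + r_a = 2a, so the perigee radius is 2a − r_a = 7.474×10⁶ m = 7473.9 km.
Perigee altitude = 7473.9 − 6371 = 1102.9 km.

perigee altitude ≈ 1100 km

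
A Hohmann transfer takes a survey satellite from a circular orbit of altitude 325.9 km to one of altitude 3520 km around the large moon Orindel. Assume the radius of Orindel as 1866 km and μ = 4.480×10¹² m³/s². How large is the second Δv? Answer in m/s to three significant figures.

Δv ≈ 218 m/s

r₁ = 1866 + 325.9 = 2191.9 km = 2.1919×10⁶ m.
r₂ = 1866 + 3520 = 5386.0 km = 5.3860×10⁶ m.
Transfer ellipse a_t = (r₁ + r₂)/2 = 3.789×10⁶ m.
At r₁: circular v_c1 = √(μ/r₁) = 1430 m/s; transfer-periapsis v_p = √[μ(2/r₁ − 1/a_t)] = 1705 m/s.
At r₂: circular v_c2 = √(μ/r₂) = 912.0 m/s; transfer-apoapsis v_a = √[μ(2/r₂ − 1/a_t)] = 693.7 m/s.
Δv₂ = v_c2 − v_a = 218.3 m/s.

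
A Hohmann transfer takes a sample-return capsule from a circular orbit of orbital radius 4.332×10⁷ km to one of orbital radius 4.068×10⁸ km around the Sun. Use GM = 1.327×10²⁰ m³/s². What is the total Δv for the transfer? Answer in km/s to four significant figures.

r₁ = 4.332×10⁷ km = 4.332×10¹⁰ m.
r₂ = 4.068×10⁸ km = 4.068×10¹¹ m.
Transfer ellipse a_t = (r₁ + r₂)/2 = 2.251×10¹¹ m.
At r₁: circular v_c1 = √(μ/r₁) = 55350 m/s; transfer-perihelion v_p = √[μ(2/r₁ − 1/a_t)] = 74410 m/s.
Δv₁ = v_p − v_c1 = 19060 m/s.
At r₂: circular v_c2 = √(μ/r₂) = 18060 m/s; transfer-aphelion v_a = √[μ(2/r₂ − 1/a_t)] = 7924 m/s.
Δv₂ = v_c2 − v_a = 10140 m/s.
Total Δv = Δv₁ + Δv₂ = 29200 m/s = 29.20 km/s.

Δv_total ≈ 29.20 km/s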